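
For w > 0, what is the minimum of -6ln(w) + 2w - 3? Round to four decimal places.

-3.5917

P'(w) = -6/w + 2 = 0 gives w = 3.
P''(w) = 6/w², which is positive for w > 0, so this is a local minimum.
P(3) = -6·ln(3) + 6 - 3 ≈ -3.5917.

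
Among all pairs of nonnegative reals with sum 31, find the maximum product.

961/4

With x + y = 31, the product is P(x) = x(31 − x).
P'(x) = 31 − 2x = 0 gives x = 31/2; P'' = −2 < 0, so this is the maximum.
P = 31/2·31/2 = 961/4.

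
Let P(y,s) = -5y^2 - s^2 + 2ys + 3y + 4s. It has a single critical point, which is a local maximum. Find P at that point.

∂P/∂y = -10y + 2s + 3 = 0 and ∂P/∂s = 2y - 2s + 4 = 0, so (y, s) = (7/8, 23/8).
The Hessian has P_{yy} = -10, P_{ss} = -2, P_{ys} = 2, giving D = 16 > 0 with P_{yy} < 0, so the point is a local maximum.
P(7/8, 23/8) = 113/16.

113/16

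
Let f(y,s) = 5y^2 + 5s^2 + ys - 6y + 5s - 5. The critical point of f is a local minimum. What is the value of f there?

∂f/∂y = 10y + s - 6 = 0 and ∂f/∂s = y + 10s + 5 = 0, so (y, s) = (65/99, -56/99).
The Hessian has f_{yy} = 10, f_{ss} = 10, f_{ys} = 1, giving D = 99 > 0 with f_{yy} > 0, so the point is a local minimum.
f(65/99, -56/99) = -830/99.

-830/99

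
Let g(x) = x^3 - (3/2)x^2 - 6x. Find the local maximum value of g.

g'(x) = 3x^2 - 3x - 6. Setting g'(x) = 0 gives x ∈ {-1, 2}.
Since g''(x) = 6x - 3, we get g''(-1) = -9 < 0 ⇒ local maximum; g''(2) = 9 > 0 ⇒ local minimum.
The local maximum is g(-1) = 7/2.

7/2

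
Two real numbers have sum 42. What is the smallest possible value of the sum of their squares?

882

With a + b = 42, a^2 + b^2 = a^2 + (42 − a)^2.
The derivative 2a − 2(42 − a) = 4a − 84 vanishes at a = 21; second derivative 4 > 0, a minimum.
The minimum is 2·(21)^2 = 882.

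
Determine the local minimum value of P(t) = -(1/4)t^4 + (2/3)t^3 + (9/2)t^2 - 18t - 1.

P'(t) = -t^3 + 2t^2 + 9t - 18 = 0 at t = -3, 2, 3.
P''(t) = -3t^2 + 4t + 9. P''(-3) = -30 < 0 ⇒ local maximum; P''(2) = 5 > 0 ⇒ local minimum; P''(3) = -6 < 0 ⇒ local maximum.
So the local minimum value is P(2) = -53/3.

-53/3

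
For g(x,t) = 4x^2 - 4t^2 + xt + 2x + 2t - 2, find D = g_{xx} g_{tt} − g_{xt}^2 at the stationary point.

∂g/∂x = 8x + t + 2 = 0 and ∂g/∂t = x - 8t + 2 = 0, so (x, t) = (-18/65, 14/65).
The Hessian has g_{xx} = 8, g_{tt} = -8, g_{xt} = 1, giving D = -65 < 0, so the point is a saddle point.
D = (8)·(-8) − (1)^2 = -65.

-65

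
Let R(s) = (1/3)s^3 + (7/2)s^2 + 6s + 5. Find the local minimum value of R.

R'(s) = s^2 + 7s + 6 = 0 at s = -6, -1.
R''(s) = 2s + 7. R''(-6) = -5 < 0 ⇒ local maximum; R''(-1) = 5 > 0 ⇒ local minimum.
Thus R has its local minimum at s = -1, with value 13/6.

13/6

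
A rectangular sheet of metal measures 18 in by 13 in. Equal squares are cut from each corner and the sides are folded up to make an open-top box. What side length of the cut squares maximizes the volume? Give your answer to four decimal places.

2.4844

With cut size x, the volume is V(x) = x(18 − 2x)(13 − 2x) for 0 < x < 6.5.
V'(x) = 12x^2 − 124x + 234. Setting V'(x) = 0 gives x ≈ 2.4844 (the root in (0, 6.5)).
V''(x) = 24x − 124 is negative there, so this is the maximum; V ≈ 260.0078.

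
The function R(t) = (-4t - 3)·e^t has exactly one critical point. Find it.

-7/4

By the product rule, R'(t) = (-4t - 7)·e^t. Since e^t > 0, the only critical point is t = -7/4.
R''(-7/4) has the same sign as -4 < 0, so this is a local maximum.
R(-7/4) = (4)·e^(-7/4) ≈ 0.6951.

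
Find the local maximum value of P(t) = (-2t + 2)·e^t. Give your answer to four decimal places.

By the product rule, P'(t) = (-2t)·e^t. Since e^t > 0, the only critical point is t = 0.
P''(0) has the same sign as -2 < 0, so this is a local maximum.
P(0) = (2)·e^(0) ≈ 2.0000.

2.0000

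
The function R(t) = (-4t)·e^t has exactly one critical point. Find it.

By the product rule, R'(t) = (-4t - 4)·e^t. Since e^t > 0, the only critical point is t = -1.
R''(-1) has the same sign as -4 < 0, so this is a local maximum.
R(-1) = (4)·e^(-1) ≈ 1.4715.

-1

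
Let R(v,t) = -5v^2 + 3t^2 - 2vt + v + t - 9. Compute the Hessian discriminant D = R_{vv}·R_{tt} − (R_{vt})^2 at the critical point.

-64

∂R/∂v = -10v - 2t + 1 = 0 and ∂R/∂t = -2v + 6t + 1 = 0, so (v, t) = (1/8, -1/8).
The Hessian has R_{vv} = -10, R_{tt} = 6, R_{vt} = -2, giving D = -64 < 0, so the point is a saddle point.
D = (-10)·(6) − (-2)^2 = -64.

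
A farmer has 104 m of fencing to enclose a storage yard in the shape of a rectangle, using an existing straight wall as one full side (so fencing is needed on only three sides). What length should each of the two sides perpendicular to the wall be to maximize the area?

Let the sides perpendicular to the wall have length x and the parallel side y, so 2x + y = 104 and the area is A = xy = x(104 − 2x).
A'(x) = 104 − 4x = 0 gives x = 26, and A''(x) = −4 < 0 confirms a maximum.
Then y = 104 − 2·26 = 52 and A = 1352.

26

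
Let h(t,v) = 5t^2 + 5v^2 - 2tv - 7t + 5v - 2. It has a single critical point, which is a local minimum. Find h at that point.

-41/8

∂h/∂t = 10t - 2v - 7 = 0 and ∂h/∂v = -2t + 10v + 5 = 0, so (t, v) = (5/8, -3/8).
The Hessian has h_{tt} = 10, h_{vv} = 10, h_{tv} = -2, giving D = 96 > 0 with h_{tt} > 0, so the point is a local minimum.
h(5/8, -3/8) = -41/8.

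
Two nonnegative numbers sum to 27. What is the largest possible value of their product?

729/4

With x + y = 27, the product is P(x) = x(27 − x).
P'(x) = 27 − 2x = 0 gives x = 27/2; P'' = −2 < 0, so this is the maximum.
P = 27/2·27/2 = 729/4.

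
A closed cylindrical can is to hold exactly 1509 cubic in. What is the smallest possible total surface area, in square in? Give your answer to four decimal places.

With radius r and height h, πr²h = 1509 so h = 1509/(πr²), and S(r) = 2πr² + 2πrh = 2πr² + 2·1509/r.
S'(r) = 4πr − 2·1509/r² = 0 ⇒ r³ = 1509/(2π), so r ≈ 6.2159 and h = 2r ≈ 12.4318.
S''(r) = 4π + 4·1509/r³ > 0, so this is the minimum; S ≈ 728.2951.

728.2951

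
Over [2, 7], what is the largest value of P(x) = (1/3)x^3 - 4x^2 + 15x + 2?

The derivative is x^2 - 8x + 15, which vanishes at x = 3 and x = 5.
Evaluating at the critical points and endpoints: P(2) = 56/3,  P(3) = 20,  P(5) = 56/3,  P(7) = 76/3.
So the maximum is P(7) = 76/3.

76/3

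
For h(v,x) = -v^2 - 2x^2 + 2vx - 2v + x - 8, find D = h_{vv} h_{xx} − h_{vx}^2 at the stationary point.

4

∂h/∂v = -2v + 2x - 2 = 0 and ∂h/∂x = 2v - 4x + 1 = 0, so (v, x) = (-3/2, -1/2).
The Hessian has h_{vv} = -2, h_{xx} = -4, h_{vx} = 2, giving D = 4 > 0 with h_{vv} < 0, so the point is a local maximum.
D = (-2)·(-4) − (2)^2 = 4.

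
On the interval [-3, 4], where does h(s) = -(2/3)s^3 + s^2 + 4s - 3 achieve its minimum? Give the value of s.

The derivative is -2s^2 + 2s + 4, which vanishes at s = -1 and s = 2.
Evaluating at the critical points and endpoints: h(-3) = 12,  h(-1) = -16/3,  h(2) = 11/3,  h(4) = -41/3.
Hence the absolute minimum is -41/3 at s = 4.

4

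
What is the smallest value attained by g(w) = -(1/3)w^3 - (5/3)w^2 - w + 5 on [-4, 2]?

The derivative is -w^2 - (10/3)w - 1, which vanishes at w = -3 and w = -1/3.
Compare values at every candidate in [-4, 2]: g(-4) = 11/3; g(-3) = 2; g(-1/3) = 418/81; g(2) = -19/3.
So the minimum is g(2) = -19/3.

-19/3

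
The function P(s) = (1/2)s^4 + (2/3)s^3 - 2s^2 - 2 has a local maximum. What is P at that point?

Critical points: P'(s) = 2s^3 + 2s^2 - 4s vanishes at s = -2, 0, 1.
Second-derivative test with P''(s) = 6s^2 + 4s - 4: P''(-2) = 12 > 0 ⇒ local minimum; P''(0) = -4 < 0 ⇒ local maximum; P''(1) = 6 > 0 ⇒ local minimum.
Thus P has its local maximum at s = 0, with value -2.

-2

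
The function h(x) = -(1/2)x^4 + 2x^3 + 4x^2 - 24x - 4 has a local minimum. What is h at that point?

-28

h'(x) = -2x^3 + 6x^2 + 8x - 24 = 0 at x = -2, 2, 3.
Second-derivative test with h''(x) = -6x^2 + 12x + 8: h''(-2) = -40 < 0 ⇒ local maximum; h''(2) = 8 > 0 ⇒ local minimum; h''(3) = -10 < 0 ⇒ local maximum.
Thus h has its local minimum at x = 2, with value -28.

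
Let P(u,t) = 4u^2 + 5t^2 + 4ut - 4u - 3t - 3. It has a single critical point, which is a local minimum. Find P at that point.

∂P/∂u = 8u + 4t - 4 = 0 and ∂P/∂t = 4u + 10t - 3 = 0, so (u, t) = (7/16, 1/8).
The Hessian has P_{uu} = 8, P_{tt} = 10, P_{ut} = 4, giving D = 64 > 0 with P_{uu} > 0, so the point is a local minimum.
P(7/16, 1/8) = -65/16.

-65/16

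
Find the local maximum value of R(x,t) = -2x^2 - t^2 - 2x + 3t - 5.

-9/4

∂R/∂x = -4x - 2 = 0 and ∂R/∂t = -2t + 3 = 0, so (x, t) = (-1/2, 3/2).
The Hessian has R_{xx} = -4, R_{tt} = -2, R_{xt} = 0, giving D = 8 > 0 with R_{xx} < 0, so the point is a local maximum.
R(-1/2, 3/2) = -9/4.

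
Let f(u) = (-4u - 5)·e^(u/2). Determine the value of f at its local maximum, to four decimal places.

By the product rule, f'(u) = (-2u - 13/2)·e^(u/2). Since e^(u/2) > 0, the only critical point is u = -13/4.
f''(-13/4) has the same sign as -2 < 0, so this is a local maximum.
f(-13/4) = (8)·e^(-13/8) ≈ 1.5753.

1.5753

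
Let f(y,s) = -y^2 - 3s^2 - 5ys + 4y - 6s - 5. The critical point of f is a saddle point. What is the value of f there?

-269/13

∂f/∂y = -2y - 5s + 4 = 0 and ∂f/∂s = -5y - 6s - 6 = 0, so (y, s) = (-54/13, 32/13).
The Hessian has f_{yy} = -2, f_{ss} = -6, f_{ys} = -5, giving D = -13 < 0, so the point is a saddle point.
f(-54/13, 32/13) = -269/13.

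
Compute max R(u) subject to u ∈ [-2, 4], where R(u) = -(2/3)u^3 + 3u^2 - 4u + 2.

82/3

The derivative is -2u^2 + 6u - 4, which vanishes at u = 1 and u = 2.
Evaluating at the critical points and endpoints: R(-2) = 82/3; R(1) = 1/3; R(2) = 2/3; R(4) = -26/3.
So the maximum is R(-2) = 82/3.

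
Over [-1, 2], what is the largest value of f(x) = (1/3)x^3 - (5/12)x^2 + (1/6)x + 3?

13/3

f'(x) = x^2 - (5/6)x + 1/6, which vanishes at x = 1/3 and x = 1/2.
Evaluating at the critical points and endpoints: f(-1) = 25/12,  f(1/3) = 979/324,  f(1/2) = 145/48,  f(2) = 13/3.
Hence the absolute maximum is 13/3 at x = 2.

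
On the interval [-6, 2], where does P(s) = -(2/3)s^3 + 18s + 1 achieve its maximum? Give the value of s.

The derivative is -2s^2 + 18, whose only zero in [-6, 2] is s = -3.
Candidates: P(-6) = 37, P(-3) = -35, P(2) = 95/3.
The maximum over the interval is 37, attained at s = -6.

-6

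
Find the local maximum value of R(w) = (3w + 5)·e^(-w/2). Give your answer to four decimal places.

By the product rule, R'(w) = (-(3/2)w + 1/2)·e^(-w/2). Since e^(-w/2) > 0, the only critical point is w = 1/3.
R''(1/3) has the same sign as -3/2 < 0, so this is a local maximum.
R(1/3) = (6)·e^(-1/6) ≈ 5.0789.

5.0789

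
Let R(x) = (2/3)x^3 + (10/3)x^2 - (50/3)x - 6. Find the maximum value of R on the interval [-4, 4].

214/3

Differentiating, R'(x) = 2x^2 + (20/3)x - 50/3; whose only zero in [-4, 4] is x = 5/3.
Candidates: R(-4) = 214/3, R(5/3) = -1736/81, R(4) = 70/3.
Hence the absolute maximum is 214/3 at x = -4.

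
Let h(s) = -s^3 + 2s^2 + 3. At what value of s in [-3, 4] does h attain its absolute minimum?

4

The derivative is -3s^2 + 4s, which vanishes at s = 0 and s = 4/3.
Candidates: h(-3) = 48, h(0) = 3, h(4/3) = 113/27, h(4) = -29.
The minimum over the interval is -29, attained at s = 4.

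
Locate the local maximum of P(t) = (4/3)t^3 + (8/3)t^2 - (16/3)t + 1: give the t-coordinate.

P'(t) = 4t^2 + (16/3)t - 16/3. Setting P'(t) = 0 gives t ∈ {-2, 2/3}.
P''(t) = 8t + 16/3. P''(-2) = -32/3 < 0 ⇒ local maximum; P''(2/3) = 32/3 > 0 ⇒ local minimum.
The local maximum is P(-2) = 35/3.

-2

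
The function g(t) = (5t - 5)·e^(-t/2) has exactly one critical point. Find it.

3

Differentiating with the product rule gives g'(t) = (-(5/2)t + 15/2)·e^(-t/2). Since e^(-t/2) > 0, the only critical point is t = 3.
g''(3) has the same sign as -5/2 < 0, so this is a local maximum.
g(3) = (10)·e^(-3/2) ≈ 2.2313.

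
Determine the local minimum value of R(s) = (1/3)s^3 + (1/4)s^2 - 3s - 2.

-77/16

Critical points: R'(s) = s^2 + (1/2)s - 3 vanishes at s = -2, 3/2.
Second-derivative test with R''(s) = 2s + 1/2: R''(-2) = -7/2 < 0 ⇒ local maximum; R''(3/2) = 7/2 > 0 ⇒ local minimum.
Thus R has its local minimum at s = 3/2, with value -77/16.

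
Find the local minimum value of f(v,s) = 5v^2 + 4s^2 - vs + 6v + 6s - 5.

-755/79

∂f/∂v = 10v - s + 6 = 0 and ∂f/∂s = -v + 8s + 6 = 0, so (v, s) = (-54/79, -66/79).
The Hessian has f_{vv} = 10, f_{ss} = 8, f_{vs} = -1, giving D = 79 > 0 with f_{vv} > 0, so the point is a local minimum.
f(-54/79, -66/79) = -755/79.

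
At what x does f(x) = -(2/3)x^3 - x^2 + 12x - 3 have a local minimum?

-3

f'(x) = -2x^2 - 2x + 12 = 0 at x = -3, 2.
Second-derivative test with f''(x) = -4x - 2: f''(-3) = 10 > 0 ⇒ local minimum; f''(2) = -10 < 0 ⇒ local maximum.
The local minimum is f(-3) = -30.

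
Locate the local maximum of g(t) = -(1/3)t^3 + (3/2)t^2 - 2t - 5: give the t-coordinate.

g'(t) = -t^2 + 3t - 2. Setting g'(t) = 0 gives t ∈ {1, 2}.
Since g''(t) = -2t + 3, we get g''(1) = 1 > 0 ⇒ local minimum; g''(2) = -1 < 0 ⇒ local maximum.
Thus g has its local maximum at t = 2, with value -17/3.

2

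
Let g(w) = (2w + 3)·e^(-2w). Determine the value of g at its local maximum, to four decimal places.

By the product rule, g'(w) = (-4w - 4)·e^(-2w). Since e^(-2w) > 0, the only critical point is w = -1.
g''(-1) has the same sign as -4 < 0, so this is a local maximum.
g(-1) = (1)·e^(2) ≈ 7.3891.

7.3891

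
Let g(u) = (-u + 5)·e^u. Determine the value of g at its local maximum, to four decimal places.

Differentiating with the product rule gives g'(u) = (-u + 4)·e^u. Since e^u > 0, the only critical point is u = 4.
g''(4) has the same sign as -1 < 0, so this is a local maximum.
g(4) = (1)·e^(4) ≈ 54.5982.

54.5982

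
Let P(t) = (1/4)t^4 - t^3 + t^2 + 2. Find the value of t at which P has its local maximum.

1

P'(t) = t^3 - 3t^2 + 2t = 0 at t = 0, 1, 2.
P''(t) = 3t^2 - 6t + 2. P''(0) = 2 > 0 ⇒ local minimum; P''(1) = -1 < 0 ⇒ local maximum; P''(2) = 2 > 0 ⇒ local minimum.
So the local maximum value is P(1) = 9/4.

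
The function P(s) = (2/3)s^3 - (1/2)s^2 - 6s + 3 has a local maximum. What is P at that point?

P'(s) = 2s^2 - s - 6 = 0 at s = -3/2, 2.
Since P''(s) = 4s - 1, we get P''(-3/2) = -7 < 0 ⇒ local maximum; P''(2) = 7 > 0 ⇒ local minimum.
The local maximum is P(-3/2) = 69/8.

69/8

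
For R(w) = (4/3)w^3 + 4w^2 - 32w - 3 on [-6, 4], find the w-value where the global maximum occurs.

-4

Differentiating, R'(w) = 4w^2 + 8w - 32; which vanishes at w = -4 and w = 2.
Compare values at every candidate in [-6, 4]: R(-6) = 45, R(-4) = 311/3, R(2) = -121/3, R(4) = 55/3.
So the maximum is R(-4) = 311/3.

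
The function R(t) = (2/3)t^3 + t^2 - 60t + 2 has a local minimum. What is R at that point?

Critical points: R'(t) = 2t^2 + 2t - 60 vanishes at t = -6, 5.
Since R''(t) = 4t + 2, we get R''(-6) = -22 < 0 ⇒ local maximum; R''(5) = 22 > 0 ⇒ local minimum.
So the local minimum value is R(5) = -569/3.

-569/3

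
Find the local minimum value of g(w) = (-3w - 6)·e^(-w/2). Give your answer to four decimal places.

-6.0000

Differentiating with the product rule gives g'(w) = ((3/2)w)·e^(-w/2). Since e^(-w/2) > 0, the only critical point is w = 0.
g''(0) has the same sign as 3/2 > 0, so this is a local minimum.
g(0) = (-6)·e^(0) ≈ -6.0000.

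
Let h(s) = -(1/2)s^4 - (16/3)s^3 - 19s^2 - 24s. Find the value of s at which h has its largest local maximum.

h'(s) = -2s^3 - 16s^2 - 38s - 24 = 0 at s = -4, -3, -1.
Second-derivative test with h''(s) = -6s^2 - 32s - 38: h''(-4) = -6 < 0 ⇒ local maximum; h''(-3) = 4 > 0 ⇒ local minimum; h''(-1) = -12 < 0 ⇒ local maximum.
The largest local maximum is h(-1) = 59/6.

-1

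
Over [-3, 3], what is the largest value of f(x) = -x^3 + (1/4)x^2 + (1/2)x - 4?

95/4

f'(x) = -3x^2 + (1/2)x + 1/2, which vanishes at x = -1/3 and x = 1/2.
Candidates: f(-3) = 95/4; f(-1/3) = -443/108; f(1/2) = -61/16; f(3) = -109/4.
So the maximum is f(-3) = 95/4.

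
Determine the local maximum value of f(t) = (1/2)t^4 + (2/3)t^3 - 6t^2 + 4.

4

f'(t) = 2t^3 + 2t^2 - 12t. Setting f'(t) = 0 gives t ∈ {-3, 0, 2}.
f''(t) = 6t^2 + 4t - 12. f''(-3) = 30 > 0 ⇒ local minimum; f''(0) = -12 < 0 ⇒ local maximum; f''(2) = 20 > 0 ⇒ local minimum.
The local maximum is f(0) = 4.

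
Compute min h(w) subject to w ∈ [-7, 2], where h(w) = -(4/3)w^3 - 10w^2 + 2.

Differentiating, h'(w) = -4w^2 - 20w; which vanishes at w = -5 and w = 0.
Evaluating at the critical points and endpoints: h(-7) = -92/3; h(-5) = -244/3; h(0) = 2; h(2) = -146/3.
The minimum over the interval is -244/3, attained at w = -5.

-244/3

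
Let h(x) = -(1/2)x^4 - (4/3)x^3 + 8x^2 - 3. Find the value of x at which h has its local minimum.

h'(x) = -2x^3 - 4x^2 + 16x = 0 at x = -4, 0, 2.
Since h''(x) = -6x^2 - 8x + 16, we get h''(-4) = -48 < 0 ⇒ local maximum; h''(0) = 16 > 0 ⇒ local minimum; h''(2) = -24 < 0 ⇒ local maximum.
Thus h has its local minimum at x = 0, with value -3.

0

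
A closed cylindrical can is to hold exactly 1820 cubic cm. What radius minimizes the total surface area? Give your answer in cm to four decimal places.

6.6165

With radius r and height h, πr²h = 1820 so h = 1820/(πr²), and S(r) = 2πr² + 2πrh = 2πr² + 2·1820/r.
S'(r) = 4πr − 2·1820/r² = 0 ⇒ r³ = 1820/(2π), so r ≈ 6.6165 and h = 2r ≈ 13.2331.
S''(r) = 4π + 4·1820/r³ > 0, so this is the minimum; S ≈ 825.2055.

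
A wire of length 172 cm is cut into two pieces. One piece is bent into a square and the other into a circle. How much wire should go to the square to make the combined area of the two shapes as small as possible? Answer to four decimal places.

Let x be the length used for the square. Square side x/4; circle radius (172−x)/(2π).
A(x) = (x/4)² + π·((172−x)/(2π))² = x²/16 + (172−x)²/(4π) for 0 ≤ x ≤ 172. A'(x) = x/8 − (172−x)/(2π) = 0 gives x = 4·172/(π+4) ≈ 96.3371.
A'' = 1/8 + 1/(2π) > 0, so this gives the minimum combined area; x ≈ 96.3371 cm to the square.

96.3371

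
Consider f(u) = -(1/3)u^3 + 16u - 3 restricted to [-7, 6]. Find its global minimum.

f'(u) = -u^2 + 16, which vanishes at u = -4 and u = 4.
Compare values at every candidate in [-7, 6]: f(-7) = -2/3, f(-4) = -137/3, f(4) = 119/3, f(6) = 21.
Hence the absolute minimum is -137/3 at u = -4.

-137/3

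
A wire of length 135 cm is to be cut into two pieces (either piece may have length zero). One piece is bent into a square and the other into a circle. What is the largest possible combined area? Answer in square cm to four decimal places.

Let x be the length used for the square. Square side x/4; circle radius (135−x)/(2π).
A(x) = (x/4)² + π·((135−x)/(2π))² = x²/16 + (135−x)²/(4π) for 0 ≤ x ≤ 135. A'(x) = x/8 − (135−x)/(2π) = 0 gives x = 4·135/(π+4) ≈ 75.6134.
A'' > 0, so the interior critical point is a minimum; the maximum is at an endpoint. A(0) = 1450.2994 and A(135) = 1139.0625, so the largest area is 1450.2994.

1450.2994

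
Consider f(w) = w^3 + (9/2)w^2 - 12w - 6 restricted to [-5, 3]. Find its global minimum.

f'(w) = 3w^2 + 9w - 12, which vanishes at w = -4 and w = 1.
Candidates: f(-5) = 83/2, f(-4) = 50, f(1) = -25/2, f(3) = 51/2.
Hence the absolute minimum is -25/2 at w = 1.

-25/2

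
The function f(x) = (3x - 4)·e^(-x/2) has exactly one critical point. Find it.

10/3

f'(x) = 3·e^(-x/2) + (3x - 4)·(-1/2)·e^(-x/2) = (-(3/2)x + 5)·e^(-x/2). Since e^(-x/2) > 0, the only critical point is x = 10/3.
f''(10/3) has the same sign as -3/2 < 0, so this is a local maximum.
f(10/3) = (6)·e^(-5/3) ≈ 1.1333.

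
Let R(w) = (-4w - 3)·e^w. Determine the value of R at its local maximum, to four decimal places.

0.6951

By the product rule, R'(w) = (-4w - 7)·e^w. Since e^w > 0, the only critical point is w = -7/4.
R''(-7/4) has the same sign as -4 < 0, so this is a local maximum.
R(-7/4) = (4)·e^(-7/4) ≈ 0.6951.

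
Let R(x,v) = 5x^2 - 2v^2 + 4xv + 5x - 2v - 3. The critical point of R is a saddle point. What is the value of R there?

-79/28

∂R/∂x = 10x + 4v + 5 = 0 and ∂R/∂v = 4x - 4v - 2 = 0, so (x, v) = (-3/14, -5/7).
The Hessian has R_{xx} = 10, R_{vv} = -4, R_{xv} = 4, giving D = -56 < 0, so the point is a saddle point.
R(-3/14, -5/7) = -79/28.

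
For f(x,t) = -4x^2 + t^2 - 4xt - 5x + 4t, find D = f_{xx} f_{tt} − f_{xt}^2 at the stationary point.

-32

∂f/∂x = -8x - 4t - 5 = 0 and ∂f/∂t = -4x + 2t + 4 = 0, so (x, t) = (3/16, -13/8).
The Hessian has f_{xx} = -8, f_{tt} = 2, f_{xt} = -4, giving D = -32 < 0, so the point is a saddle point.
D = (-8)·(2) − (-4)^2 = -32.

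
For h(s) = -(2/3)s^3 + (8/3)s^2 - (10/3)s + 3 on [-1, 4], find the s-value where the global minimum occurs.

Differentiating, h'(s) = -2s^2 + (16/3)s - 10/3; which vanishes at s = 1 and s = 5/3.
Candidates: h(-1) = 29/3,  h(1) = 5/3,  h(5/3) = 143/81,  h(4) = -31/3.
So the minimum is h(4) = -31/3.

4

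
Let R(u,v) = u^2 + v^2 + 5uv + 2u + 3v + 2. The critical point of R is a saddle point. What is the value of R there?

∂R/∂u = 2u + 5v + 2 = 0 and ∂R/∂v = 5u + 2v + 3 = 0, so (u, v) = (-11/21, -4/21).
The Hessian has R_{uu} = 2, R_{vv} = 2, R_{uv} = 5, giving D = -21 < 0, so the point is a saddle point.
R(-11/21, -4/21) = 25/21.

25/21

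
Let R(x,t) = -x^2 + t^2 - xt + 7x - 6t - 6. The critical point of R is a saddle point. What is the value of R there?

∂R/∂x = -2x - t + 7 = 0 and ∂R/∂t = -x + 2t - 6 = 0, so (x, t) = (8/5, 19/5).
The Hessian has R_{xx} = -2, R_{tt} = 2, R_{xt} = -1, giving D = -5 < 0, so the point is a saddle point.
R(8/5, 19/5) = -59/5.

-59/5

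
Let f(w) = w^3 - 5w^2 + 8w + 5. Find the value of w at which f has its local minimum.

2

Critical points: f'(w) = 3w^2 - 10w + 8 vanishes at w = 4/3, 2.
Since f''(w) = 6w - 10, we get f''(4/3) = -2 < 0 ⇒ local maximum; f''(2) = 2 > 0 ⇒ local minimum.
The local minimum is f(2) = 9.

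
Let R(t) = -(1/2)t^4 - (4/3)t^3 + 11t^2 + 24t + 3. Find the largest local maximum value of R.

R'(t) = -2t^3 - 4t^2 + 22t + 24. Setting R'(t) = 0 gives t ∈ {-4, -1, 3}.
Since R''(t) = -6t^2 - 8t + 22, we get R''(-4) = -42 < 0 ⇒ local maximum; R''(-1) = 24 > 0 ⇒ local minimum; R''(3) = -56 < 0 ⇒ local maximum.
So the largest local maximum value is R(3) = 195/2.

195/2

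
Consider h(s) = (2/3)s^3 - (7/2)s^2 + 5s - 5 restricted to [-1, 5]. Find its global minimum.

h'(s) = 2s^2 - 7s + 5, which vanishes at s = 1 and s = 5/2.
Candidates: h(-1) = -85/6; h(1) = -17/6; h(5/2) = -95/24; h(5) = 95/6.
Hence the absolute minimum is -85/6 at s = -1.

-85/6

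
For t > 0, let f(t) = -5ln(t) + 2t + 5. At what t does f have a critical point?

f'(t) = -5/t + 2 = 0 gives t = 5/2.
f''(t) = 5/t², which is positive for t > 0, so this is a local minimum.
f(5/2) = -5·ln(5/2) + 5 + 5 ≈ 5.4185.

5/2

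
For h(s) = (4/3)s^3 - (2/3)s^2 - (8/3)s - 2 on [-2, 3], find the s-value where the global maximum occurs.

Differentiating, h'(s) = 4s^2 - (4/3)s - 8/3; which vanishes at s = -2/3 and s = 1.
Compare values at every candidate in [-2, 3]: h(-2) = -10; h(-2/3) = -74/81; h(1) = -4; h(3) = 20.
Hence the absolute maximum is 20 at s = 3.

3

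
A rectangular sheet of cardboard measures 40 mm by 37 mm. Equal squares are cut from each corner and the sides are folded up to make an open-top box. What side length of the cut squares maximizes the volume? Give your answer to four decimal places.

With cut size x, the volume is V(x) = x(40 − 2x)(37 − 2x) for 0 < x < 18.5.
V'(x) = 12x^2 − 308x + 1480. Setting V'(x) = 0 gives x ≈ 6.4021 (the root in (0, 18.5)).
V''(x) = 24x − 308 is negative there, so this is the maximum; V ≈ 4212.7363.

6.4021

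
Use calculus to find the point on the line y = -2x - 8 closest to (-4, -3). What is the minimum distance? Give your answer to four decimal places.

1.3416

Minimize D(x)^2 = (x + 4)^2 + (-2x - 5)^2.
d/dx[D^2] = 2(x + 4) + 2·(-2)·(-2x - 5) = 0 ⇒ x = -14/5.
Then y = -12/5 and the distance is √(9/5) ≈ 1.3416.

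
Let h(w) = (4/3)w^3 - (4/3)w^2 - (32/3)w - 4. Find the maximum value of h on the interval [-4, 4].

52/3

Differentiating, h'(w) = 4w^2 - (8/3)w - 32/3; which vanishes at w = -4/3 and w = 2.
Candidates: h(-4) = -68; h(-4/3) = 380/81; h(2) = -20; h(4) = 52/3.
The maximum over the interval is 52/3, attained at w = 4.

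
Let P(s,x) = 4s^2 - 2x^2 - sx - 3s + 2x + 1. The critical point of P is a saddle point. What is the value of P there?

25/33

∂P/∂s = 8s - x - 3 = 0 and ∂P/∂x = -s - 4x + 2 = 0, so (s, x) = (14/33, 13/33).
The Hessian has P_{ss} = 8, P_{xx} = -4, P_{sx} = -1, giving D = -33 < 0, so the point is a saddle point.
P(14/33, 13/33) = 25/33.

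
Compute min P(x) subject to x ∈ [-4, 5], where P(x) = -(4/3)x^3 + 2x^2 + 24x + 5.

Differentiating, P'(x) = -4x^2 + 4x + 24; which vanishes at x = -2 and x = 3.
Evaluating at the critical points and endpoints: P(-4) = 79/3,  P(-2) = -73/3,  P(3) = 59,  P(5) = 25/3.
Hence the absolute minimum is -73/3 at x = -2.

-73/3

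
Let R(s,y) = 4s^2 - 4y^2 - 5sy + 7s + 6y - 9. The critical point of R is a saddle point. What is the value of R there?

∂R/∂s = 8s - 5y + 7 = 0 and ∂R/∂y = -5s - 8y + 6 = 0, so (s, y) = (-26/89, 83/89).
The Hessian has R_{ss} = 8, R_{yy} = -8, R_{sy} = -5, giving D = -89 < 0, so the point is a saddle point.
R(-26/89, 83/89) = -643/89.

-643/89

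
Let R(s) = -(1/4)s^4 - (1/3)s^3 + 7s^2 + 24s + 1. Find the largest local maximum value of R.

371/3

R'(s) = -s^3 - s^2 + 14s + 24 = 0 at s = -3, -2, 4.
Since R''(s) = -3s^2 - 2s + 14, we get R''(-3) = -7 < 0 ⇒ local maximum; R''(-2) = 6 > 0 ⇒ local minimum; R''(4) = -42 < 0 ⇒ local maximum.
Thus R has its largest local maximum at s = 4, with value 371/3.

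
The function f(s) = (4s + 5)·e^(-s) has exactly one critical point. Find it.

Differentiating with the product rule gives f'(s) = (-4s - 1)·e^(-s). Since e^(-s) > 0, the only critical point is s = -1/4.
f''(-1/4) has the same sign as -4 < 0, so this is a local maximum.
f(-1/4) = (4)·e^(1/4) ≈ 5.1361.

-1/4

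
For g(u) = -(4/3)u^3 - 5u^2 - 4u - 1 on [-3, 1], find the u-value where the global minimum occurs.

1

g'(u) = -4u^2 - 10u - 4, which vanishes at u = -2 and u = -1/2.
Compare values at every candidate in [-3, 1]: g(-3) = 2; g(-2) = -7/3; g(-1/2) = -1/12; g(1) = -34/3.
The minimum over the interval is -34/3, attained at u = 1.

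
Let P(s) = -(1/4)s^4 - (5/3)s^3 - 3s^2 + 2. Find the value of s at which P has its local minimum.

-2

Critical points: P'(s) = -s^3 - 5s^2 - 6s vanishes at s = -3, -2, 0.
P''(s) = -3s^2 - 10s - 6. P''(-3) = -3 < 0 ⇒ local maximum; P''(-2) = 2 > 0 ⇒ local minimum; P''(0) = -6 < 0 ⇒ local maximum.
The local minimum is P(-2) = -2/3.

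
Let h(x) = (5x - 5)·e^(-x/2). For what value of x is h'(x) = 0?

3

By the product rule, h'(x) = (-(5/2)x + 15/2)·e^(-x/2). Since e^(-x/2) > 0, the only critical point is x = 3.
h''(3) has the same sign as -5/2 < 0, so this is a local maximum.
h(3) = (10)·e^(-3/2) ≈ 2.2313.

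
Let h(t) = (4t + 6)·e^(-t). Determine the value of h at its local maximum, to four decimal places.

By the product rule, h'(t) = (-4t - 2)·e^(-t). Since e^(-t) > 0, the only critical point is t = -1/2.
h''(-1/2) has the same sign as -4 < 0, so this is a local maximum.
h(-1/2) = (4)·e^(1/2) ≈ 6.5949.

6.5949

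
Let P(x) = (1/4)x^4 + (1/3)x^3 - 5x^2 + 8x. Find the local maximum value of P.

43/12

Critical points: P'(x) = x^3 + x^2 - 10x + 8 vanishes at x = -4, 1, 2.
Second-derivative test with P''(x) = 3x^2 + 2x - 10: P''(-4) = 30 > 0 ⇒ local minimum; P''(1) = -5 < 0 ⇒ local maximum; P''(2) = 6 > 0 ⇒ local minimum.
The local maximum is P(1) = 43/12.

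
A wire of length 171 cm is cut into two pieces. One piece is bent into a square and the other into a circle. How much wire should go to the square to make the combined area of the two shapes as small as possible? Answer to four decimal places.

95.7770

Let x be the length used for the square. Square side x/4; circle radius (171−x)/(2π).
A(x) = (x/4)² + π·((171−x)/(2π))² = x²/16 + (171−x)²/(4π) for 0 ≤ x ≤ 171. A'(x) = x/8 − (171−x)/(2π) = 0 gives x = 4·171/(π+4) ≈ 95.7770.
A'' = 1/8 + 1/(2π) > 0, so this gives the minimum combined area; x ≈ 95.7770 cm to the square.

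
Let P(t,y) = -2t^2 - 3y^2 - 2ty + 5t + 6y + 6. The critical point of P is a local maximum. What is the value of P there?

∂P/∂t = -4t - 2y + 5 = 0 and ∂P/∂y = -2t - 6y + 6 = 0, so (t, y) = (9/10, 7/10).
The Hessian has P_{tt} = -4, P_{yy} = -6, P_{ty} = -2, giving D = 20 > 0 with P_{tt} < 0, so the point is a local maximum.
P(9/10, 7/10) = 207/20.

207/20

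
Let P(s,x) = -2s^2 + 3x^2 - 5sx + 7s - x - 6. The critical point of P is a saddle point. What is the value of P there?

-184/49

∂P/∂s = -4s - 5x + 7 = 0 and ∂P/∂x = -5s + 6x - 1 = 0, so (s, x) = (37/49, 39/49).
The Hessian has P_{ss} = -4, P_{xx} = 6, P_{sx} = -5, giving D = -49 < 0, so the point is a saddle point.
P(37/49, 39/49) = -184/49.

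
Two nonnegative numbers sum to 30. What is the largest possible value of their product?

With x + y = 30, the product is P(x) = x(30 − x).
P'(x) = 30 − 2x = 0 gives x = 15; P'' = −2 < 0, so this is the maximum.
P = 15·15 = 225.

225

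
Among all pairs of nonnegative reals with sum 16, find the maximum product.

64

With x + y = 16, the product is P(x) = x(16 − x).
P'(x) = 16 − 2x = 0 gives x = 8; P'' = −2 < 0, so this is the maximum.
P = 8·8 = 64.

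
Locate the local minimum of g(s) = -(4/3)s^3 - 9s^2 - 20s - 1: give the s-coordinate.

-5/2

g'(s) = -4s^2 - 18s - 20 = 0 at s = -5/2, -2.
Second-derivative test with g''(s) = -8s - 18: g''(-5/2) = 2 > 0 ⇒ local minimum; g''(-2) = -2 < 0 ⇒ local maximum.
So the local minimum value is g(-5/2) = 163/12.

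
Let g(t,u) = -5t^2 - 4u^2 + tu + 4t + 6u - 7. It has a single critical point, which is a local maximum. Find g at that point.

∂g/∂t = -10t + u + 4 = 0 and ∂g/∂u = t - 8u + 6 = 0, so (t, u) = (38/79, 64/79).
The Hessian has g_{tt} = -10, g_{uu} = -8, g_{tu} = 1, giving D = 79 > 0 with g_{tt} < 0, so the point is a local maximum.
g(38/79, 64/79) = -285/79.

-285/79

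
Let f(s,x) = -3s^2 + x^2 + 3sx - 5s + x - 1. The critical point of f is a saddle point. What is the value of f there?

16/21

∂f/∂s = -6s + 3x - 5 = 0 and ∂f/∂x = 3s + 2x + 1 = 0, so (s, x) = (-13/21, 3/7).
The Hessian has f_{ss} = -6, f_{xx} = 2, f_{sx} = 3, giving D = -21 < 0, so the point is a saddle point.
f(-13/21, 3/7) = 16/21.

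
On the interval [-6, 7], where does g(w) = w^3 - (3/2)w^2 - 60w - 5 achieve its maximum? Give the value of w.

Differentiating, g'(w) = 3w^2 - 3w - 60; which vanishes at w = -4 and w = 5.
Evaluating at the critical points and endpoints: g(-6) = 85, g(-4) = 147, g(5) = -435/2, g(7) = -311/2.
Hence the absolute maximum is 147 at w = -4.

-4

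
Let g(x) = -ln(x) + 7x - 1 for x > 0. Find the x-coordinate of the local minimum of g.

1/7

g'(x) = -1/x + 7 = 0 gives x = 1/7.
g''(x) = 1/x², which is positive for x > 0, so this is a local minimum.
g(1/7) = -1·ln(1/7) + 1 - 1 ≈ 1.9459.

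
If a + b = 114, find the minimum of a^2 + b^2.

With a + b = 114, a^2 + b^2 = a^2 + (114 − a)^2.
The derivative 2a − 2(114 − a) = 4a − 228 vanishes at a = 57; second derivative 4 > 0, a minimum.
The minimum is 2·(57)^2 = 6498.

6498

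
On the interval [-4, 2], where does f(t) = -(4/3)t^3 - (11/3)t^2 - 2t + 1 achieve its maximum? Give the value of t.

Differentiating, f'(t) = -4t^2 - (22/3)t - 2; which vanishes at t = -3/2 and t = -1/3.
Compare values at every candidate in [-4, 2]: f(-4) = 107/3,  f(-3/2) = 1/4,  f(-1/3) = 106/81,  f(2) = -85/3.
Hence the absolute maximum is 107/3 at t = -4.

-4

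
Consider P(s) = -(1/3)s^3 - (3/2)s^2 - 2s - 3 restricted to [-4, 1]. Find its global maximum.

P'(s) = -s^2 - 3s - 2, which vanishes at s = -2 and s = -1.
Evaluating at the critical points and endpoints: P(-4) = 7/3; P(-2) = -7/3; P(-1) = -13/6; P(1) = -41/6.
So the maximum is P(-4) = 7/3.

7/3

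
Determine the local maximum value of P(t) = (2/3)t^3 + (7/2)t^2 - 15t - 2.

463/6

P'(t) = 2t^2 + 7t - 15. Setting P'(t) = 0 gives t ∈ {-5, 3/2}.
Second-derivative test with P''(t) = 4t + 7: P''(-5) = -13 < 0 ⇒ local maximum; P''(3/2) = 13 > 0 ⇒ local minimum.
So the local maximum value is P(-5) = 463/6.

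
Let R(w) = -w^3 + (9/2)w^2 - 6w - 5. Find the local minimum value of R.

-15/2

Critical points: R'(w) = -3w^2 + 9w - 6 vanishes at w = 1, 2.
Second-derivative test with R''(w) = -6w + 9: R''(1) = 3 > 0 ⇒ local minimum; R''(2) = -3 < 0 ⇒ local maximum.
Thus R has its local minimum at w = 1, with value -15/2.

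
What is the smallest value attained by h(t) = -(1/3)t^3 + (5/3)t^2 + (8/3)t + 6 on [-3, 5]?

Differentiating, h'(t) = -t^2 + (10/3)t + 8/3; which vanishes at t = -2/3 and t = 4.
Evaluating at the critical points and endpoints: h(-3) = 22,  h(-2/3) = 410/81,  h(4) = 22,  h(5) = 58/3.
So the minimum is h(-2/3) = 410/81.

410/81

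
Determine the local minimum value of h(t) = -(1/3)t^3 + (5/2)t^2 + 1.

h'(t) = -t^2 + 5t. Setting h'(t) = 0 gives t ∈ {0, 5}.
h''(t) = -2t + 5. h''(0) = 5 > 0 ⇒ local minimum; h''(5) = -5 < 0 ⇒ local maximum.
Thus h has its local minimum at t = 0, with value 1.

1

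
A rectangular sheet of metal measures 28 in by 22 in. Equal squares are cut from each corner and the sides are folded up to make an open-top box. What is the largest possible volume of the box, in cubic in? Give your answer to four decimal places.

1120.3095

With cut size x, the volume is V(x) = x(28 − 2x)(22 − 2x) for 0 < x < 11.
V'(x) = 12x^2 − 200x + 616. Setting V'(x) = 0 gives x ≈ 4.0776 (the root in (0, 11)).
V''(x) = 24x − 200 is negative there, so this is the maximum; V ≈ 1120.3095.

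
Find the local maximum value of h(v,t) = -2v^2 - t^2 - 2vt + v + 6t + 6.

85/4

∂h/∂v = -4v - 2t + 1 = 0 and ∂h/∂t = -2v - 2t + 6 = 0, so (v, t) = (-5/2, 11/2).
The Hessian has h_{vv} = -4, h_{tt} = -2, h_{vt} = -2, giving D = 4 > 0 with h_{vv} < 0, so the point is a local maximum.
h(-5/2, 11/2) = 85/4.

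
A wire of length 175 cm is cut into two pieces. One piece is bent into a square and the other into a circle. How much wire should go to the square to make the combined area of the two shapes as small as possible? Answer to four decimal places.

Let x be the length used for the square. Square side x/4; circle radius (175−x)/(2π).
A(x) = (x/4)² + π·((175−x)/(2π))² = x²/16 + (175−x)²/(4π) for 0 ≤ x ≤ 175. A'(x) = x/8 − (175−x)/(2π) = 0 gives x = 4·175/(π+4) ≈ 98.0174.
A'' = 1/8 + 1/(2π) > 0, so this gives the minimum combined area; x ≈ 98.0174 cm to the square.

98.0174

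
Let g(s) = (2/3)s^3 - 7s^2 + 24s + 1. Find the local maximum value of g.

28

g'(s) = 2s^2 - 14s + 24. Setting g'(s) = 0 gives s ∈ {3, 4}.
g''(s) = 4s - 14. g''(3) = -2 < 0 ⇒ local maximum; g''(4) = 2 > 0 ⇒ local minimum.
The local maximum is g(3) = 28.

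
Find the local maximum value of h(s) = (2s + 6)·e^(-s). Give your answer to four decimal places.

14.7781

h'(s) = 2·e^(-s) + (2s + 6)·(-1)·e^(-s) = (-2s - 4)·e^(-s). Since e^(-s) > 0, the only critical point is s = -2.
h''(-2) has the same sign as -2 < 0, so this is a local maximum.
h(-2) = (2)·e^(2) ≈ 14.7781.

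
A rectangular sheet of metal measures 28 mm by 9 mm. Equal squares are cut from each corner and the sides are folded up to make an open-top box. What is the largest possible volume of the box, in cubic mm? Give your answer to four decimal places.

With cut size x, the volume is V(x) = x(28 − 2x)(9 − 2x) for 0 < x < 4.5.
V'(x) = 12x^2 − 148x + 252. Setting V'(x) = 0 gives x ≈ 2.0402 (the root in (0, 4.5)).
V''(x) = 24x − 148 is negative there, so this is the maximum; V ≈ 240.0803.

240.0803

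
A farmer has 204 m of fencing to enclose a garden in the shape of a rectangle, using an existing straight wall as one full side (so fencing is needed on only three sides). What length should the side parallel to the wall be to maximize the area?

Let the sides perpendicular to the wall have length x and the parallel side y, so 2x + y = 204 and the area is A = xy = x(204 − 2x).
A'(x) = 204 − 4x = 0 gives x = 51, and A''(x) = −4 < 0 confirms a maximum.
Then y = 204 − 2·51 = 102 and A = 5202.

102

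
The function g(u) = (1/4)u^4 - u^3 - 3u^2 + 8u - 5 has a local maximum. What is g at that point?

Critical points: g'(u) = u^3 - 3u^2 - 6u + 8 vanishes at u = -2, 1, 4.
Second-derivative test with g''(u) = 3u^2 - 6u - 6: g''(-2) = 18 > 0 ⇒ local minimum; g''(1) = -9 < 0 ⇒ local maximum; g''(4) = 18 > 0 ⇒ local minimum.
The local maximum is g(1) = -3/4.

-3/4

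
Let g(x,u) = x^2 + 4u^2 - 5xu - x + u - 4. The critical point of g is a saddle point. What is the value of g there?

∂g/∂x = 2x - 5u - 1 = 0 and ∂g/∂u = -5x + 8u + 1 = 0, so (x, u) = (-1/3, -1/3).
The Hessian has g_{xx} = 2, g_{uu} = 8, g_{xu} = -5, giving D = -9 < 0, so the point is a saddle point.
g(-1/3, -1/3) = -4.

-4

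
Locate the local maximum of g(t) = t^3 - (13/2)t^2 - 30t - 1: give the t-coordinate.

g'(t) = 3t^2 - 13t - 30 = 0 at t = -5/3, 6.
Second-derivative test with g''(t) = 6t - 13: g''(-5/3) = -23 < 0 ⇒ local maximum; g''(6) = 23 > 0 ⇒ local minimum.
The local maximum is g(-5/3) = 1421/54.

-5/3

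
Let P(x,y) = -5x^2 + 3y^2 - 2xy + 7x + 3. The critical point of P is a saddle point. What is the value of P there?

∂P/∂x = -10x - 2y + 7 = 0 and ∂P/∂y = -2x + 6y = 0, so (x, y) = (21/32, 7/32).
The Hessian has P_{xx} = -10, P_{yy} = 6, P_{xy} = -2, giving D = -64 < 0, so the point is a saddle point.
P(21/32, 7/32) = 339/64.

339/64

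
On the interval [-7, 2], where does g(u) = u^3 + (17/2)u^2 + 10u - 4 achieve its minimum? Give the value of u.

-2/3

The derivative is 3u^2 + 17u + 10, which vanishes at u = -5 and u = -2/3.
Compare values at every candidate in [-7, 2]: g(-7) = -1/2,  g(-5) = 67/2,  g(-2/3) = -194/27,  g(2) = 58.
The minimum over the interval is -194/27, attained at u = -2/3.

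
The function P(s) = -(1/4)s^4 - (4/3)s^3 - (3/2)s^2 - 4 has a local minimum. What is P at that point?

Critical points: P'(s) = -s^3 - 4s^2 - 3s vanishes at s = -3, -1, 0.
Second-derivative test with P''(s) = -3s^2 - 8s - 3: P''(-3) = -6 < 0 ⇒ local maximum; P''(-1) = 2 > 0 ⇒ local minimum; P''(0) = -3 < 0 ⇒ local maximum.
The local minimum is P(-1) = -53/12.

-53/12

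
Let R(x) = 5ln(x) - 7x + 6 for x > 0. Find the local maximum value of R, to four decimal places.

-0.6824

R'(x) = 5/x − 7 = 0 gives x = 5/7.
R''(x) = -5/x², which is negative for x > 0, so this is a local maximum.
R(5/7) = 5·ln(5/7) - 5 + 6 ≈ -0.6824.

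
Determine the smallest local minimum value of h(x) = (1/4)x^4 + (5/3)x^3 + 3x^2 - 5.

-5

h'(x) = x^3 + 5x^2 + 6x. Setting h'(x) = 0 gives x ∈ {-3, -2, 0}.
Second-derivative test with h''(x) = 3x^2 + 10x + 6: h''(-3) = 3 > 0 ⇒ local minimum; h''(-2) = -2 < 0 ⇒ local maximum; h''(0) = 6 > 0 ⇒ local minimum.
The smallest local minimum is h(0) = -5.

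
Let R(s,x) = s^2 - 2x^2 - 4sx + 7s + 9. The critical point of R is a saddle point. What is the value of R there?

59/12

∂R/∂s = 2s - 4x + 7 = 0 and ∂R/∂x = -4s - 4x = 0, so (s, x) = (-7/6, 7/6).
The Hessian has R_{ss} = 2, R_{xx} = -4, R_{sx} = -4, giving D = -24 < 0, so the point is a saddle point.
R(-7/6, 7/6) = 59/12.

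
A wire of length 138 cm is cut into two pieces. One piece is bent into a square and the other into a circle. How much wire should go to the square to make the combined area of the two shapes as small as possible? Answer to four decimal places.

Let x be the length used for the square. Square side x/4; circle radius (138−x)/(2π).
A(x) = (x/4)² + π·((138−x)/(2π))² = x²/16 + (138−x)²/(4π) for 0 ≤ x ≤ 138. A'(x) = x/8 − (138−x)/(2π) = 0 gives x = 4·138/(π+4) ≈ 77.2937.
A'' = 1/8 + 1/(2π) > 0, so this gives the minimum combined area; x ≈ 77.2937 cm to the square.

77.2937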